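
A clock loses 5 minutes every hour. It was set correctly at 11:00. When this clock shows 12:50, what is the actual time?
For every 60 true minutes, the faulty clock advances 55 minutes, so 1 faulty-clock minute corresponds to 60/55 true minutes.
From 11:00 to 12:50 on the faulty dial is 110 minutes.
True elapsed: 110 x 60/55 = 120 minutes = 2 hours.
True time: 11:00 + 2 hours = 1:00.

Final answer: 1:00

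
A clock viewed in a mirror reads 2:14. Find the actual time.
Reflection across the vertical (12-6) axis maps a hand at angle A degrees to (360 - A) degrees, which sends a reading of T minutes past 12:00 to (720 - T) minutes past 12:00.
Mirror reads 2:14 = 134 minutes past 12:00.
Actual time: (720 - 134) mod 720 = 586 minutes = 9:46.

Final answer: 9:46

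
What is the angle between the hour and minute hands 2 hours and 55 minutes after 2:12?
First find the time 2 hours and 55 minutes after 2:12.
Total minutes: 2 x 60 + 12 + 2 x 60 + 55 = 307.
307 mod 720 = 307 minutes = 5:07.
Now compute the angle at 5:07:
Hour hand: 5 x 30 + 7 x 0.5 = 153.5 degrees
Minute hand: 7 x 6 = 42 degrees
Difference: |153.5 - 42| = 111.5 degrees
The angle is 111.5 degrees

Final answer: 111.5 degrees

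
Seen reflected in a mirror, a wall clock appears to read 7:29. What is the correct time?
Reflection across the vertical (12-6) axis maps a hand at angle A degrees to (360 - A) degrees, which sends a reading of T minutes past 12:00 to (720 - T) minutes past 12:00.
Mirror reads 7:29 = 449 minutes past 12:00.
Actual time: (720 - 449) mod 720 = 271 minutes = 4:31.

Final answer: 4:31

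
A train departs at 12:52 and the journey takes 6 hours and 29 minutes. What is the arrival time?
Starting time: 12:52
Adding 29 minutes to 52 minutes: 52 + 29 = 81 minutes = 1 hour and 21 minutes
Adding 6 hours: 12 + 6 + 1 (carry) = 19 - 12 = 7
Final time: 7:21

Final answer: 7:21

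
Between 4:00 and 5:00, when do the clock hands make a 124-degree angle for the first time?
At t minutes past 4:00, the hour hand is at 30 x 4 + 0.5t degrees and the minute hand is at 6t degrees.
The smaller angle between them is 124 degrees when |30H - 5.5t| = 124 or |30H - 5.5t| = 236.
With H = 4, solve 30 x 4 - 5.5t = +/- target for each target:
  t = (30 x 4 - 124) / 5.5 = -0.73 (outside (0, 60))
  t = (30 x 4 + 124) / 5.5 = 44.36
  t = (30 x 4 - 236) / 5.5 = -21.09 (outside (0, 60))
  t = (30 x 4 + 236) / 5.5 = 64.73 (outside (0, 60))
Valid solutions in (0, 60): {44.36} minutes.
The first occurrence is t = 44.36 minutes.
The hands form a 124-degree angle at 44.36 minutes past 4:00.

Final answer: 44.36 minutes past 4:00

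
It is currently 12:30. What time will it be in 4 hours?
Starting time: 12:30
Adding 0 minutes to 30 minutes: 30 + 0 = 30 minutes
Adding 4 hours: 12 + 4 = 16 - 12 = 4
Final time: 4:30

Final answer: 4:30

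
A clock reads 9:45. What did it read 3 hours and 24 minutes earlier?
Starting time: 9:45 = 585 total minutes past 12:00
Subtracting: 3 hours and 24 minutes = 204 minutes
585 - 204 = 381 minutes
= 6 hours and 21 minutes past 12:00 = 6:21

Final answer: 6:21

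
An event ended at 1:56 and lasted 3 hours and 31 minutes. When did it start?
Starting time: 1:56 = 116 total minutes past 12:00
Subtracting: 3 hours and 31 minutes = 211 minutes
116 - 211 = -95 (negative, add 12 hours = 720) = 625 minutes
= 10 hours and 25 minutes past 12:00 = 10:25

Final answer: 10:25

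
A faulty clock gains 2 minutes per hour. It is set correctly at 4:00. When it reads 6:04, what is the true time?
For every 60 true minutes, the faulty clock advances 62 minutes, so 1 faulty-clock minute corresponds to 60/62 true minutes.
From 4:00 to 6:04 on the faulty dial is 124 minutes.
True elapsed: 124 x 60/62 = 120 minutes = 2 hours.
True time: 4:00 + 2 hours = 6:00.

Final answer: 6:00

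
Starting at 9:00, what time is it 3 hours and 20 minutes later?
Starting time: 9:00
Adding 20 minutes to 0 minutes: 0 + 20 = 20 minutes
Adding 3 hours: 9 + 3 = 12
Final time: 12:20

Final answer: 12:20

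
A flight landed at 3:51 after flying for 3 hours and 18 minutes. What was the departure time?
Starting time: 3:51 = 231 total minutes past 12:00
Subtracting: 3 hours and 18 minutes = 198 minutes
231 - 198 = 33 minutes
= 33 minutes past 12:00 = 12:33

Final answer: 12:33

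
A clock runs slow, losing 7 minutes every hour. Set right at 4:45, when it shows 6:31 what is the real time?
For every 60 true minutes, the faulty clock advances 53 minutes, so 1 faulty-clock minute corresponds to 60/53 true minutes.
From 4:45 to 6:31 on the faulty dial is 106 minutes.
True elapsed: 106 x 60/53 = 120 minutes = 2 hours.
True time: 4:45 + 2 hours = 6:45.

Final answer: 6:45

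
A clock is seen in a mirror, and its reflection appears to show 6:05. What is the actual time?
Reflection across the vertical (12-6) axis maps a hand at angle A degrees to (360 - A) degrees, which sends a reading of T minutes past 12:00 to (720 - T) minutes past 12:00.
Mirror reads 6:05 = 365 minutes past 12:00.
Actual time: (720 - 365) mod 720 = 355 minutes = 5:55.

Final answer: 5:55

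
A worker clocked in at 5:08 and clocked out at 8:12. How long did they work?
From 5:08 to 8:12:
(8 x 60 + 12) - (5 x 60 + 8) = 492 - 308 = 184 minutes
= 3 hours and 4 minutes

Final answer: 3 hours and 4 minutes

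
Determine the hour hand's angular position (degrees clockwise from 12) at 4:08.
The hour hand moves 30 degrees per hour and 0.5 degrees per minute.
At 4:08: (4) x 30 + 8 x 0.5 = 120 + 4 = 124 degrees

Final answer: 124 degrees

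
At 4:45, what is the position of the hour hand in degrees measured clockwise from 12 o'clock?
The hour hand moves 30 degrees per hour and 0.5 degrees per minute.
At 4:45: (4) x 30 + 45 x 0.5 = 120 + 22.5 = 142.5 degrees

Final answer: 142.5 degrees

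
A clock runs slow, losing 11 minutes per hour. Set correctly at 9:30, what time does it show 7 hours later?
For every 60 true minutes, the faulty clock advances 60 - 11 = 49 minutes.
True elapsed: 7 hours = 420 minutes.
Faulty clock advances: 420 x 49/60 = 343 minutes (drift: 77 minutes behind).
Shown time: 9:30 + 343 minutes = 3:13.

Final answer: 3:13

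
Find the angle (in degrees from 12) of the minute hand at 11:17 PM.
The minute hand moves 6 degrees per minute.
At 11:17: 17 x 6 = 102 degrees

Final answer: 102 degrees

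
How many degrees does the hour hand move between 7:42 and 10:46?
The hour hand moves 0.5 degrees per minute.
Time elapsed: 10:46 - 7:42 = 184 minutes
Angular displacement: 184 x 0.5 = 92 degrees

Final answer: 92 degrees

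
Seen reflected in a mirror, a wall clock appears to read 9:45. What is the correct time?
Reflection across the vertical (12-6) axis maps a hand at angle A degrees to (360 - A) degrees, which sends a reading of T minutes past 12:00 to (720 - T) minutes past 12:00.
Mirror reads 9:45 = 585 minutes past 12:00.
Actual time: (720 - 585) mod 720 = 135 minutes = 2:15.

Final answer: 2:15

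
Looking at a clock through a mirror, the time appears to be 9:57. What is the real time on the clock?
Reflection across the vertical (12-6) axis maps a hand at angle A degrees to (360 - A) degrees, which sends a reading of T minutes past 12:00 to (720 - T) minutes past 12:00.
Mirror reads 9:57 = 597 minutes past 12:00.
Actual time: (720 - 597) mod 720 = 123 minutes = 2:03.

Final answer: 2:03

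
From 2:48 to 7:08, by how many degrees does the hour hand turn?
The hour hand moves 0.5 degrees per minute.
Time elapsed: 7:08 - 2:48 = 260 minutes
Angular displacement: 260 x 0.5 = 130 degrees

Final answer: 130 degrees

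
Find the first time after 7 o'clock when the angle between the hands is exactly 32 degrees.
At t minutes past 7:00, the hour hand is at 30 x 7 + 0.5t degrees and the minute hand is at 6t degrees.
The smaller angle between them is 32 degrees when |30H - 5.5t| = 32 or |30H - 5.5t| = 328.
With H = 7, solve 30 x 7 - 5.5t = +/- target for each target:
  t = (30 x 7 - 32) / 5.5 = 32.36
  t = (30 x 7 + 32) / 5.5 = 44
  t = (30 x 7 - 328) / 5.5 = -21.45 (outside (0, 60))
  t = (30 x 7 + 328) / 5.5 = 97.82 (outside (0, 60))
Valid solutions in (0, 60): {32.36, 44} minutes.
The first occurrence is t = 32.36 minutes.
The hands form a 32-degree angle at 32.36 minutes past 7:00.

Final answer: 32.36 minutes past 7:00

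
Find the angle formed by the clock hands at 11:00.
Hour hand position: 11 x 30 + 0 x 0.5 = 330 degrees
Minute hand position: 0 x 6 = 0 degrees
Difference: |330 - 0| = 330 degrees
Since 330 > 180, the smaller angle is 360 - 330 = 30 degrees

Final answer: 30 degrees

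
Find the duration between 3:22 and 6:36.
From 3:22 to 6:36:
(6 x 60 + 36) - (3 x 60 + 22) = 396 - 202 = 194 minutes
= 3 hours and 14 minutes

Final answer: 3 hours and 14 minutes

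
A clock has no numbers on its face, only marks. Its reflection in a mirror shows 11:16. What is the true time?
Reflection across the vertical (12-6) axis maps a hand at angle A degrees to (360 - A) degrees, which sends a reading of T minutes past 12:00 to (720 - T) minutes past 12:00.
Mirror reads 11:16 = 676 minutes past 12:00.
Actual time: (720 - 676) mod 720 = 44 minutes = 12:44.

Final answer: 12:44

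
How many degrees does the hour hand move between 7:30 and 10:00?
The hour hand moves 0.5 degrees per minute.
Time elapsed: 10:00 - 7:30 = 150 minutes
Angular displacement: 150 x 0.5 = 75 degrees

Final answer: 75 degrees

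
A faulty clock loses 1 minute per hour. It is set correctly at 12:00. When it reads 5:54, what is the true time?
For every 60 true minutes, the faulty clock advances 59 minutes, so 1 faulty-clock minute corresponds to 60/59 true minutes.
From 12:00 to 5:54 on the faulty dial is 354 minutes.
True elapsed: 354 x 60/59 = 360 minutes = 6 hours.
True time: 12:00 + 6 hours = 6:00.

Final answer: 6:00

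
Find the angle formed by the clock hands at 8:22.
Hour hand position: 8 x 30 + 22 x 0.5 = 251 degrees
Minute hand position: 22 x 6 = 132 degrees
Difference: |251 - 132| = 119 degrees
The angle between the hands is 119 degrees

Final answer: 119 degrees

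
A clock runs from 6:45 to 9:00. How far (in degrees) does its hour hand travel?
The hour hand moves 0.5 degrees per minute.
Time elapsed: 9:00 - 6:45 = 135 minutes
Angular displacement: 135 x 0.5 = 67.5 degrees

Final answer: 67.5 degrees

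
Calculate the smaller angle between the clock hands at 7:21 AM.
Hour hand position: 7 x 30 + 21 x 0.5 = 220.5 degrees
Minute hand position: 21 x 6 = 126 degrees
Difference: |220.5 - 126| = 94.5 degrees
The angle between the hands is 94.5 degrees

Final answer: 94.5 degrees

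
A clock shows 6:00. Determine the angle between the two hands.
Hour hand position: 6 x 30 + 0 x 0.5 = 180 degrees
Minute hand position: 0 x 6 = 0 degrees
Difference: |180 - 0| = 180 degrees
The angle between the hands is 180 degrees

Final answer: 180 degrees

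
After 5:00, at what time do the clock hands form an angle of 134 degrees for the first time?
At t minutes past 5:00, the hour hand is at 30 x 5 + 0.5t degrees and the minute hand is at 6t degrees.
The smaller angle between them is 134 degrees when |30H - 5.5t| = 134 or |30H - 5.5t| = 226.
With H = 5, solve 30 x 5 - 5.5t = +/- target for each target:
  t = (30 x 5 - 134) / 5.5 = 2.91
  t = (30 x 5 + 134) / 5.5 = 51.64
  t = (30 x 5 - 226) / 5.5 = -13.82 (outside (0, 60))
  t = (30 x 5 + 226) / 5.5 = 68.36 (outside (0, 60))
Valid solutions in (0, 60): {2.91, 51.64} minutes.
The first occurrence is t = 2.91 minutes.
The hands form a 134-degree angle at 2.91 minutes past 5:00.

Final answer: 2.91 minutes past 5:00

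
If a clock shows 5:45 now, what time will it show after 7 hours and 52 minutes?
Starting time: 5:45
Adding 52 minutes to 45 minutes: 45 + 52 = 97 minutes = 1 hour and 37 minutes
Adding 7 hours: 5 + 7 + 1 (carry) = 13 - 12 = 1
Final time: 1:37

Final answer: 1:37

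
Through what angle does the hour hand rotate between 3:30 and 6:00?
The hour hand moves 0.5 degrees per minute.
Time elapsed: 6:00 - 3:30 = 150 minutes
Angular displacement: 150 x 0.5 = 75 degrees

Final answer: 75 degrees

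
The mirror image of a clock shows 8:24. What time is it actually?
Reflection across the vertical (12-6) axis maps a hand at angle A degrees to (360 - A) degrees, which sends a reading of T minutes past 12:00 to (720 - T) minutes past 12:00.
Mirror reads 8:24 = 504 minutes past 12:00.
Actual time: (720 - 504) mod 720 = 216 minutes = 3:36.

Final answer: 3:36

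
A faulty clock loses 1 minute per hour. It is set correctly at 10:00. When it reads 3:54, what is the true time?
For every 60 true minutes, the faulty clock advances 59 minutes, so 1 faulty-clock minute corresponds to 60/59 true minutes.
From 10:00 to 3:54 on the faulty dial is 354 minutes.
True elapsed: 354 x 60/59 = 360 minutes = 6 hours.
True time: 10:00 + 6 hours = 4:00.

Final answer: 4:00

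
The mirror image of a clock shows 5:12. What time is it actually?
Reflection across the vertical (12-6) axis maps a hand at angle A degrees to (360 - A) degrees, which sends a reading of T minutes past 12:00 to (720 - T) minutes past 12:00.
Mirror reads 5:12 = 312 minutes past 12:00.
Actual time: (720 - 312) mod 720 = 408 minutes = 6:48.

Final answer: 6:48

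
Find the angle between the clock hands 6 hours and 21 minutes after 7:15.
First find the time 6 hours and 21 minutes after 7:15.
Total minutes: 7 x 60 + 15 + 6 x 60 + 21 = 816.
816 mod 720 = 96 minutes = 1:36.
Now compute the angle at 1:36:
Hour hand: 1 x 30 + 36 x 0.5 = 48 degrees
Minute hand: 36 x 6 = 216 degrees
Difference: |48 - 216| = 168 degrees
The angle is 168 degrees

Final answer: 168 degrees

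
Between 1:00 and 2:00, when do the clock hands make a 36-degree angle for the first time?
At t minutes past 1:00, the hour hand is at 30 x 1 + 0.5t degrees and the minute hand is at 6t degrees.
The smaller angle between them is 36 degrees when |30H - 5.5t| = 36 or |30H - 5.5t| = 324.
With H = 1, solve 30 x 1 - 5.5t = +/- target for each target:
  t = (30 x 1 - 36) / 5.5 = -1.09 (outside (0, 60))
  t = (30 x 1 + 36) / 5.5 = 12
  t = (30 x 1 - 324) / 5.5 = -53.45 (outside (0, 60))
  t = (30 x 1 + 324) / 5.5 = 64.36 (outside (0, 60))
Valid solutions in (0, 60): {12} minutes.
The first occurrence is t = 12 minutes.
The hands form a 36-degree angle at 12 minutes past 1:00.

Final answer: 12 minutes past 1:00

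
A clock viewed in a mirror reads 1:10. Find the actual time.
Reflection across the vertical (12-6) axis maps a hand at angle A degrees to (360 - A) degrees, which sends a reading of T minutes past 12:00 to (720 - T) minutes past 12:00.
Mirror reads 1:10 = 70 minutes past 12:00.
Actual time: (720 - 70) mod 720 = 650 minutes = 10:50.

Final answer: 10:50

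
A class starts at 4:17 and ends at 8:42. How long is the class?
From 4:17 to 8:42:
(8 x 60 + 42) - (4 x 60 + 17) = 522 - 257 = 265 minutes
= 4 hours and 25 minutes

Final answer: 4 hours and 25 minutes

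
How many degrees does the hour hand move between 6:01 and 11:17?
The hour hand moves 0.5 degrees per minute.
Time elapsed: 11:17 - 6:01 = 316 minutes
Angular displacement: 316 x 0.5 = 158 degrees

Final answer: 158 degrees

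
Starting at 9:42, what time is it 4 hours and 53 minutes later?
Starting time: 9:42
Adding 53 minutes to 42 minutes: 42 + 53 = 95 minutes = 1 hour and 35 minutes
Adding 4 hours: 9 + 4 + 1 (carry) = 14 - 12 = 2
Final time: 2:35

Final answer: 2:35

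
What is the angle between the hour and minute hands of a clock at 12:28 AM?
Hour hand position: 0 x 30 + 28 x 0.5 = 14 degrees
Minute hand position: 28 x 6 = 168 degrees
Difference: |14 - 168| = 154 degrees
The angle between the hands is 154 degrees

Final answer: 154 degrees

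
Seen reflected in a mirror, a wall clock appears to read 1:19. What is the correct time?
Reflection across the vertical (12-6) axis maps a hand at angle A degrees to (360 - A) degrees, which sends a reading of T minutes past 12:00 to (720 - T) minutes past 12:00.
Mirror reads 1:19 = 79 minutes past 12:00.
Actual time: (720 - 79) mod 720 = 641 minutes = 10:41.

Final answer: 10:41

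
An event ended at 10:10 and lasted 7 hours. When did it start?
Starting time: 10:10 = 610 total minutes past 12:00
Subtracting: 7 hours = 420 minutes
610 - 420 = 190 minutes
= 3 hours and 10 minutes past 12:00 = 3:10

Final answer: 3:10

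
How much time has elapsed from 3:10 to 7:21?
From 3:10 to 7:21:
(7 x 60 + 21) - (3 x 60 + 10) = 441 - 190 = 251 minutes
= 4 hours and 11 minutes

Final answer: 4 hours and 11 minutes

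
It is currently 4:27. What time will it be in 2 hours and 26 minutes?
Starting time: 4:27
Adding 26 minutes to 27 minutes: 27 + 26 = 53 minutes
Adding 2 hours: 4 + 2 = 6
Final time: 6:53

Final answer: 6:53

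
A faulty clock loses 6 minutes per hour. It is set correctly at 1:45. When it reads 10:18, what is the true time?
For every 60 true minutes, the faulty clock advances 54 minutes, so 1 faulty-clock minute corresponds to 60/54 true minutes.
From 1:45 to 10:18 on the faulty dial is 513 minutes.
True elapsed: 513 x 60/54 = 570 minutes = 9 hours and 30 minutes.
True time: 1:45 + 9 hours and 30 minutes = 11:15.

Final answer: 11:15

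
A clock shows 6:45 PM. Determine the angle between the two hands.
Hour hand position: 6 x 30 + 45 x 0.5 = 202.5 degrees
Minute hand position: 45 x 6 = 270 degrees
Difference: |202.5 - 270| = 67.5 degrees
The angle between the hands is 67.5 degrees

Final answer: 67.5 degrees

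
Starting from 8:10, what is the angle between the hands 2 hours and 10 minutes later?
First find the time 2 hours and 10 minutes after 8:10.
Total minutes: 8 x 60 + 10 + 2 x 60 + 10 = 620.
620 mod 720 = 620 minutes = 10:20.
Now compute the angle at 10:20:
Hour hand: 10 x 30 + 20 x 0.5 = 310 degrees
Minute hand: 20 x 6 = 120 degrees
Difference: |310 - 120| = 190 degrees
Smaller angle: 360 - 190 = 170 degrees

Final answer: 170 degrees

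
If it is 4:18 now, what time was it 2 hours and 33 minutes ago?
Starting time: 4:18 = 258 total minutes past 12:00
Subtracting: 2 hours and 33 minutes = 153 minutes
258 - 153 = 105 minutes
= 1 hour and 45 minutes past 12:00 = 1:45

Final answer: 1:45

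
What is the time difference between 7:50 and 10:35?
From 7:50 to 10:35:
(10 x 60 + 35) - (7 x 60 + 50) = 635 - 470 = 165 minutes
= 2 hours and 45 minutes

Final answer: 2 hours and 45 minutes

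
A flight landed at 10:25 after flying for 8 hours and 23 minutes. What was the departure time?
Starting time: 10:25 = 625 total minutes past 12:00
Subtracting: 8 hours and 23 minutes = 503 minutes
625 - 503 = 122 minutes
= 2 hours and 2 minutes past 12:00 = 2:02

Final answer: 2:02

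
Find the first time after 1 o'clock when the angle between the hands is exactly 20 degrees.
At t minutes past 1:00, the hour hand is at 30 x 1 + 0.5t degrees and the minute hand is at 6t degrees.
The smaller angle between them is 20 degrees when |30H - 5.5t| = 20 or |30H - 5.5t| = 340.
With H = 1, solve 30 x 1 - 5.5t = +/- target for each target:
  t = (30 x 1 - 20) / 5.5 = 1.82
  t = (30 x 1 + 20) / 5.5 = 9.09
  t = (30 x 1 - 340) / 5.5 = -56.36 (outside (0, 60))
  t = (30 x 1 + 340) / 5.5 = 67.27 (outside (0, 60))
Valid solutions in (0, 60): {1.82, 9.09} minutes.
The first occurrence is t = 1.82 minutes.
The hands form a 20-degree angle at 1.82 minutes past 1:00.

Final answer: 1.82 minutes past 1:00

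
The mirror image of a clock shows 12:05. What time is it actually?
Reflection across the vertical (12-6) axis maps a hand at angle A degrees to (360 - A) degrees, which sends a reading of T minutes past 12:00 to (720 - T) minutes past 12:00.
Mirror reads 12:05 = 5 minutes past 12:00.
Actual time: (720 - 5) mod 720 = 715 minutes = 11:55.

Final answer: 11:55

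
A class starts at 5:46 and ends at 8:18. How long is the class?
From 5:46 to 8:18:
(8 x 60 + 18) - (5 x 60 + 46) = 498 - 346 = 152 minutes
= 2 hours and 32 minutes

Final answer: 2 hours and 32 minutes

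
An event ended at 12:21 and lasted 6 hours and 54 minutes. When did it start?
Starting time: 12:21 = 21 total minutes past 12:00
Subtracting: 6 hours and 54 minutes = 414 minutes
21 - 414 = -393 (negative, add 12 hours = 720) = 327 minutes
= 5 hours and 27 minutes past 12:00 = 5:27

Final answer: 5:27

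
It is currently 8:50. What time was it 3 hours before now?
Starting time: 8:50 = 530 total minutes past 12:00
Subtracting: 3 hours = 180 minutes
530 - 180 = 350 minutes
= 5 hours and 50 minutes past 12:00 = 5:50

Final answer: 5:50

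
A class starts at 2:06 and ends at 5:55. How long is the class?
From 2:06 to 5:55:
(5 x 60 + 55) - (2 x 60 + 6) = 355 - 126 = 229 minutes
= 3 hours and 49 minutes

Final answer: 3 hours and 49 minutes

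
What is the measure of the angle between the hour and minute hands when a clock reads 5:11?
Hour hand position: 5 x 30 + 11 x 0.5 = 155.5 degrees
Minute hand position: 11 x 6 = 66 degrees
Difference: |155.5 - 66| = 89.5 degrees
The angle between the hands is 89.5 degrees

Final answer: 89.5 degrees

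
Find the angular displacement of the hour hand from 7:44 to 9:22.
The hour hand moves 0.5 degrees per minute.
Time elapsed: 9:22 - 7:44 = 98 minutes
Angular displacement: 98 x 0.5 = 49 degrees

Final answer: 49 degrees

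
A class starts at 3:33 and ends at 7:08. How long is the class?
From 3:33 to 7:08:
(7 x 60 + 8) - (3 x 60 + 33) = 428 - 213 = 215 minutes
= 3 hours and 35 minutes

Final answer: 3 hours and 35 minutes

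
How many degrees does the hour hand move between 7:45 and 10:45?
The hour hand moves 0.5 degrees per minute.
Time elapsed: 10:45 - 7:45 = 180 minutes
Angular displacement: 180 x 0.5 = 90 degrees

Final answer: 90 degrees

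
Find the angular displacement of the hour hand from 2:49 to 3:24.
The hour hand moves 0.5 degrees per minute.
Time elapsed: 3:24 - 2:49 = 35 minutes
Angular displacement: 35 x 0.5 = 17.5 degrees

Final answer: 17.5 degrees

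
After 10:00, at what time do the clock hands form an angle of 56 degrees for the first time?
At t minutes past 10:00, the hour hand is at 30 x 10 + 0.5t degrees and the minute hand is at 6t degrees.
The smaller angle between them is 56 degrees when |30H - 5.5t| = 56 or |30H - 5.5t| = 304.
With H = 10, solve 30 x 10 - 5.5t = +/- target for each target:
  t = (30 x 10 - 56) / 5.5 = 44.36
  t = (30 x 10 + 56) / 5.5 = 64.73 (outside (0, 60))
  t = (30 x 10 - 304) / 5.5 = -0.73 (outside (0, 60))
  t = (30 x 10 + 304) / 5.5 = 109.82 (outside (0, 60))
Valid solutions in (0, 60): {44.36} minutes.
The first occurrence is t = 44.36 minutes.
The hands form a 56-degree angle at 44.36 minutes past 10:00.

Final answer: 44.36 minutes past 10:00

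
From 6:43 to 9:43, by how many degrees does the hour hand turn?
The hour hand moves 0.5 degrees per minute.
Time elapsed: 9:43 - 6:43 = 180 minutes
Angular displacement: 180 x 0.5 = 90 degrees

Final answer: 90 degrees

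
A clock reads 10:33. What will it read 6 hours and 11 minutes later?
Starting time: 10:33
Adding 11 minutes to 33 minutes: 33 + 11 = 44 minutes
Adding 6 hours: 10 + 6 = 16 - 12 = 4
Final time: 4:44

Final answer: 4:44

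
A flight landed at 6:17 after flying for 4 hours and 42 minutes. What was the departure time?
Starting time: 6:17 = 377 total minutes past 12:00
Subtracting: 4 hours and 42 minutes = 282 minutes
377 - 282 = 95 minutes
= 1 hour and 35 minutes past 12:00 = 1:35

Final answer: 1:35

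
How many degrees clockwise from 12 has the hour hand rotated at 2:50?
The hour hand moves 30 degrees per hour and 0.5 degrees per minute.
At 2:50: (2) x 30 + 50 x 0.5 = 60 + 25 = 85 degrees

Final answer: 85 degrees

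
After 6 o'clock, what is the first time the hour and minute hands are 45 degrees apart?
At t minutes past 6:00, the hour hand is at 30 x 6 + 0.5t degrees and the minute hand is at 6t degrees.
The smaller angle between them is 45 degrees when |30H - 5.5t| = 45 or |30H - 5.5t| = 315.
With H = 6, solve 30 x 6 - 5.5t = +/- target for each target:
  t = (30 x 6 - 45) / 5.5 = 24.55
  t = (30 x 6 + 45) / 5.5 = 40.91
  t = (30 x 6 - 315) / 5.5 = -24.55 (outside (0, 60))
  t = (30 x 6 + 315) / 5.5 = 90 (outside (0, 60))
Valid solutions in (0, 60): {24.55, 40.91} minutes.
The first occurrence is t = 24.55 minutes.
The hands form a 45-degree angle at 24.55 minutes past 6:00.

Final answer: 24.55 minutes past 6:00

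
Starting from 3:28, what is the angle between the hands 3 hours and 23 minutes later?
First find the time 3 hours and 23 minutes after 3:28.
Total minutes: 3 x 60 + 28 + 3 x 60 + 23 = 411.
411 mod 720 = 411 minutes = 6:51.
Now compute the angle at 6:51:
Hour hand: 6 x 30 + 51 x 0.5 = 205.5 degrees
Minute hand: 51 x 6 = 306 degrees
Difference: |205.5 - 306| = 100.5 degrees
The angle is 100.5 degrees

Final answer: 100.5 degrees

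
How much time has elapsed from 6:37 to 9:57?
From 6:37 to 9:57:
(9 x 60 + 57) - (6 x 60 + 37) = 597 - 397 = 200 minutes
= 3 hours and 20 minutes

Final answer: 3 hours and 20 minutes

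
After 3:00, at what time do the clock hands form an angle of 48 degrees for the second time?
At t minutes past 3:00, the hour hand is at 30 x 3 + 0.5t degrees and the minute hand is at 6t degrees.
The smaller angle between them is 48 degrees when |30H - 5.5t| = 48 or |30H - 5.5t| = 312.
With H = 3, solve 30 x 3 - 5.5t = +/- target for each target:
  t = (30 x 3 - 48) / 5.5 = 7.64
  t = (30 x 3 + 48) / 5.5 = 25.09
  t = (30 x 3 - 312) / 5.5 = -40.36 (outside (0, 60))
  t = (30 x 3 + 312) / 5.5 = 73.09 (outside (0, 60))
Valid solutions in (0, 60): {7.64, 25.09} minutes.
The second occurrence is t = 25.09 minutes.
The hands form a 48-degree angle at 25.09 minutes past 3:00.

Final answer: 25.09 minutes past 3:00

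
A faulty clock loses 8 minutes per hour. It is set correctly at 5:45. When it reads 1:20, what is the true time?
For every 60 true minutes, the faulty clock advances 52 minutes, so 1 faulty-clock minute corresponds to 60/52 true minutes.
From 5:45 to 1:20 on the faulty dial is 455 minutes.
True elapsed: 455 x 60/52 = 525 minutes = 8 hours and 45 minutes.
True time: 5:45 + 8 hours and 45 minutes = 2:30.

Final answer: 2:30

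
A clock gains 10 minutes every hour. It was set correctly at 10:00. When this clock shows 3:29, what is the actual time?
For every 60 true minutes, the faulty clock advances 70 minutes, so 1 faulty-clock minute corresponds to 60/70 true minutes.
From 10:00 to 3:29 on the faulty dial is 329 minutes.
True elapsed: 329 x 60/70 = 282 minutes = 4 hours and 42 minutes.
True time: 10:00 + 4 hours and 42 minutes = 2:42.

Final answer: 2:42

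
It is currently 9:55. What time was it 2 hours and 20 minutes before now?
Starting time: 9:55 = 595 total minutes past 12:00
Subtracting: 2 hours and 20 minutes = 140 minutes
595 - 140 = 455 minutes
= 7 hours and 35 minutes past 12:00 = 7:35

Final answer: 7:35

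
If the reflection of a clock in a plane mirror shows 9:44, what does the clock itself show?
Reflection across the vertical (12-6) axis maps a hand at angle A degrees to (360 - A) degrees, which sends a reading of T minutes past 12:00 to (720 - T) minutes past 12:00.
Mirror reads 9:44 = 584 minutes past 12:00.
Actual time: (720 - 584) mod 720 = 136 minutes = 2:16.

Final answer: 2:16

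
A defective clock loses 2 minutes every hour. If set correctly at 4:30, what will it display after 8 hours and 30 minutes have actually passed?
For every 60 true minutes, the faulty clock advances 60 - 2 = 58 minutes.
True elapsed: 8 hours and 30 minutes = 510 minutes.
Faulty clock advances: 510 x 58/60 = 493 minutes (drift: 17 minutes behind).
Shown time: 4:30 + 493 minutes = 12:43.

Final answer: 12:43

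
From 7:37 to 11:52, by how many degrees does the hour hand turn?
The hour hand moves 0.5 degrees per minute.
Time elapsed: 11:52 - 7:37 = 255 minutes
Angular displacement: 255 x 0.5 = 127.5 degrees

Final answer: 127.5 degrees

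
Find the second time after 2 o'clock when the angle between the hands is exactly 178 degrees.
At t minutes past 2:00, the hour hand is at 30 x 2 + 0.5t degrees and the minute hand is at 6t degrees.
The smaller angle between them is 178 degrees when |30H - 5.5t| = 178 or |30H - 5.5t| = 182.
With H = 2, solve 30 x 2 - 5.5t = +/- target for each target:
  t = (30 x 2 - 178) / 5.5 = -21.45 (outside (0, 60))
  t = (30 x 2 + 178) / 5.5 = 43.27
  t = (30 x 2 - 182) / 5.5 = -22.18 (outside (0, 60))
  t = (30 x 2 + 182) / 5.5 = 44
Valid solutions in (0, 60): {43.27, 44} minutes.
The second occurrence is t = 44 minutes.
The hands form a 178-degree angle at 44 minutes past 2:00.

Final answer: 44 minutes past 2:00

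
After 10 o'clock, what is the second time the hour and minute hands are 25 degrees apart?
At t minutes past 10:00, the hour hand is at 30 x 10 + 0.5t degrees and the minute hand is at 6t degrees.
The smaller angle between them is 25 degrees when |30H - 5.5t| = 25 or |30H - 5.5t| = 335.
With H = 10, solve 30 x 10 - 5.5t = +/- target for each target:
  t = (30 x 10 - 25) / 5.5 = 50
  t = (30 x 10 + 25) / 5.5 = 59.09
  t = (30 x 10 - 335) / 5.5 = -6.36 (outside (0, 60))
  t = (30 x 10 + 335) / 5.5 = 115.45 (outside (0, 60))
Valid solutions in (0, 60): {50, 59.09} minutes.
The second occurrence is t = 59.09 minutes.
The hands form a 25-degree angle at 59.09 minutes past 10:00.

Final answer: 59.09 minutes past 10:00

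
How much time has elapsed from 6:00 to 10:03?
From 6:00 to 10:03:
(10 x 60 + 3) - (6 x 60 + 0) = 603 - 360 = 243 minutes
= 4 hours and 3 minutes

Final answer: 4 hours and 3 minutes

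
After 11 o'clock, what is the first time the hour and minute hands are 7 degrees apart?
At t minutes past 11:00, the hour hand is at 30 x 11 + 0.5t degrees and the minute hand is at 6t degrees.
The smaller angle between them is 7 degrees when |30H - 5.5t| = 7 or |30H - 5.5t| = 353.
With H = 11, solve 30 x 11 - 5.5t = +/- target for each target:
  t = (30 x 11 - 7) / 5.5 = 58.73
  t = (30 x 11 + 7) / 5.5 = 61.27 (outside (0, 60))
  t = (30 x 11 - 353) / 5.5 = -4.18 (outside (0, 60))
  t = (30 x 11 + 353) / 5.5 = 124.18 (outside (0, 60))
Valid solutions in (0, 60): {58.73} minutes.
The first occurrence is t = 58.73 minutes.
The hands form a 7-degree angle at 58.73 minutes past 11:00.

Final answer: 58.73 minutes past 11:00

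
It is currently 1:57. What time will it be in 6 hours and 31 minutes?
Starting time: 1:57
Adding 31 minutes to 57 minutes: 57 + 31 = 88 minutes = 1 hour and 28 minutes
Adding 6 hours: 1 + 6 + 1 (carry) = 8
Final time: 8:28

Final answer: 8:28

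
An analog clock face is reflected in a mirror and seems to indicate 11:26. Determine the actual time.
Reflection across the vertical (12-6) axis maps a hand at angle A degrees to (360 - A) degrees, which sends a reading of T minutes past 12:00 to (720 - T) minutes past 12:00.
Mirror reads 11:26 = 686 minutes past 12:00.
Actual time: (720 - 686) mod 720 = 34 minutes = 12:34.

Final answer: 12:34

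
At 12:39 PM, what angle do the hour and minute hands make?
Hour hand position: 0 x 30 + 39 x 0.5 = 19.5 degrees
Minute hand position: 39 x 6 = 234 degrees
Difference: |19.5 - 234| = 214.5 degrees
Since 214.5 > 180, the smaller angle is 360 - 214.5 = 145.5 degrees

Final answer: 145.5 degrees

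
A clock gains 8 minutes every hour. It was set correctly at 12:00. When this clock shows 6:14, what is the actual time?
For every 60 true minutes, the faulty clock advances 68 minutes, so 1 faulty-clock minute corresponds to 60/68 true minutes.
From 12:00 to 6:14 on the faulty dial is 374 minutes.
True elapsed: 374 x 60/68 = 330 minutes = 5 hours and 30 minutes.
True time: 12:00 + 5 hours and 30 minutes = 5:30.

Final answer: 5:30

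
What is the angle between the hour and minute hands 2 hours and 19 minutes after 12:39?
First find the time 2 hours and 19 minutes after 12:39.
Total minutes: 12 x 60 + 39 + 2 x 60 + 19 = 898.
898 mod 720 = 178 minutes = 2:58.
Now compute the angle at 2:58:
Hour hand: 2 x 30 + 58 x 0.5 = 89 degrees
Minute hand: 58 x 6 = 348 degrees
Difference: |89 - 348| = 259 degrees
Smaller angle: 360 - 259 = 101 degrees

Final answer: 101 degrees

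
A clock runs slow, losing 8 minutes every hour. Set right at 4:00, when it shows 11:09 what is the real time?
For every 60 true minutes, the faulty clock advances 52 minutes, so 1 faulty-clock minute corresponds to 60/52 true minutes.
From 4:00 to 11:09 on the faulty dial is 429 minutes.
True elapsed: 429 x 60/52 = 495 minutes = 8 hours and 15 minutes.
True time: 4:00 + 8 hours and 15 minutes = 12:15.

Final answer: 12:15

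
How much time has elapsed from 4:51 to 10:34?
From 4:51 to 10:34:
(10 x 60 + 34) - (4 x 60 + 51) = 634 - 291 = 343 minutes
= 5 hours and 43 minutes

Final answer: 5 hours and 43 minutes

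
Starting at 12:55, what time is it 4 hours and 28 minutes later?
Starting time: 12:55
Adding 28 minutes to 55 minutes: 55 + 28 = 83 minutes = 1 hour and 23 minutes
Adding 4 hours: 12 + 4 + 1 (carry) = 17 - 12 = 5
Final time: 5:23

Final answer: 5:23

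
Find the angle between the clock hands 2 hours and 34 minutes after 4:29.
First find the time 2 hours and 34 minutes after 4:29.
Total minutes: 4 x 60 + 29 + 2 x 60 + 34 = 423.
423 mod 720 = 423 minutes = 7:03.
Now compute the angle at 7:03:
Hour hand: 7 x 30 + 3 x 0.5 = 211.5 degrees
Minute hand: 3 x 6 = 18 degrees
Difference: |211.5 - 18| = 193.5 degrees
Smaller angle: 360 - 193.5 = 166.5 degrees

Final answer: 166.5 degrees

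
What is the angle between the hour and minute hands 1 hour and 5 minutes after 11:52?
First find the time 1 hour and 5 minutes after 11:52.
Total minutes: 11 x 60 + 52 + 1 x 60 + 5 = 777.
777 mod 720 = 57 minutes = 12:57.
Now compute the angle at 12:57:
Hour hand: 0 x 30 + 57 x 0.5 = 28.5 degrees
Minute hand: 57 x 6 = 342 degrees
Difference: |28.5 - 342| = 313.5 degrees
Smaller angle: 360 - 313.5 = 46.5 degrees

Final answer: 46.5 degrees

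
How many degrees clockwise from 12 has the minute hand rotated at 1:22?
The minute hand moves 6 degrees per minute.
At 1:22: 22 x 6 = 132 degrees

Final answer: 132 degrees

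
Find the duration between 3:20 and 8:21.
From 3:20 to 8:21:
(8 x 60 + 21) - (3 x 60 + 20) = 501 - 200 = 301 minutes
= 5 hours and 1 minute

Final answer: 5 hours and 1 minute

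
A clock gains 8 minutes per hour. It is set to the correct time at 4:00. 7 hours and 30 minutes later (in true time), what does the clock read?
For every 60 true minutes, the faulty clock advances 60 + 8 = 68 minutes.
True elapsed: 7 hours and 30 minutes = 450 minutes.
Faulty clock advances: 450 x 68/60 = 510 minutes (drift: 60 minutes ahead).
Shown time: 4:00 + 510 minutes = 12:30.

Final answer: 12:30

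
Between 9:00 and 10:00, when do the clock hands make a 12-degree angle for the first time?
At t minutes past 9:00, the hour hand is at 30 x 9 + 0.5t degrees and the minute hand is at 6t degrees.
The smaller angle between them is 12 degrees when |30H - 5.5t| = 12 or |30H - 5.5t| = 348.
With H = 9, solve 30 x 9 - 5.5t = +/- target for each target:
  t = (30 x 9 - 12) / 5.5 = 46.91
  t = (30 x 9 + 12) / 5.5 = 51.27
  t = (30 x 9 - 348) / 5.5 = -14.18 (outside (0, 60))
  t = (30 x 9 + 348) / 5.5 = 112.36 (outside (0, 60))
Valid solutions in (0, 60): {46.91, 51.27} minutes.
The first occurrence is t = 46.91 minutes.
The hands form a 12-degree angle at 46.91 minutes past 9:00.

Final answer: 46.91 minutes past 9:00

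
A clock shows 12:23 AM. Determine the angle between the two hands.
Hour hand position: 0 x 30 + 23 x 0.5 = 11.5 degrees
Minute hand position: 23 x 6 = 138 degrees
Difference: |11.5 - 138| = 126.5 degrees
The angle between the hands is 126.5 degrees

Final answer: 126.5 degrees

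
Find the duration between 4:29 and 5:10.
From 4:29 to 5:10:
(5 x 60 + 10) - (4 x 60 + 29) = 310 - 269 = 41 minutes
= 41 minutes

Final answer: 41 minutes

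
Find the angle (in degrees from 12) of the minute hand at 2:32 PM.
The minute hand moves 6 degrees per minute.
At 2:32: 32 x 6 = 192 degrees

Final answer: 192 degrees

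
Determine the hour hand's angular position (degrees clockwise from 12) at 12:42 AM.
The hour hand moves 30 degrees per hour and 0.5 degrees per minute.
At 12:42: (0) x 30 + 42 x 0.5 = 0 + 21 = 21 degrees

Final answer: 21 degrees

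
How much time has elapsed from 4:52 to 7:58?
From 4:52 to 7:58:
(7 x 60 + 58) - (4 x 60 + 52) = 478 - 292 = 186 minutes
= 3 hours and 6 minutes

Final answer: 3 hours and 6 minutes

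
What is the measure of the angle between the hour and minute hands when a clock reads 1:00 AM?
Hour hand position: 1 x 30 + 0 x 0.5 = 30 degrees
Minute hand position: 0 x 6 = 0 degrees
Difference: |30 - 0| = 30 degrees
The angle between the hands is 30 degrees

Final answer: 30 degrees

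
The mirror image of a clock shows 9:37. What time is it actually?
Reflection across the vertical (12-6) axis maps a hand at angle A degrees to (360 - A) degrees, which sends a reading of T minutes past 12:00 to (720 - T) minutes past 12:00.
Mirror reads 9:37 = 577 minutes past 12:00.
Actual time: (720 - 577) mod 720 = 143 minutes = 2:23.

Final answer: 2:23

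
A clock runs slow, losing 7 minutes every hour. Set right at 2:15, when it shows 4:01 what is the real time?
For every 60 true minutes, the faulty clock advances 53 minutes, so 1 faulty-clock minute corresponds to 60/53 true minutes.
From 2:15 to 4:01 on the faulty dial is 106 minutes.
True elapsed: 106 x 60/53 = 120 minutes = 2 hours.
True time: 2:15 + 2 hours = 4:15.

Final answer: 4:15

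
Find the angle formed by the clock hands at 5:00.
Hour hand position: 5 x 30 + 0 x 0.5 = 150 degrees
Minute hand position: 0 x 6 = 0 degrees
Difference: |150 - 0| = 150 degrees
The angle between the hands is 150 degrees

Final answer: 150 degrees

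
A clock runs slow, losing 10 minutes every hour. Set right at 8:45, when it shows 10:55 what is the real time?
For every 60 true minutes, the faulty clock advances 50 minutes, so 1 faulty-clock minute corresponds to 60/50 true minutes.
From 8:45 to 10:55 on the faulty dial is 130 minutes.
True elapsed: 130 x 60/50 = 156 minutes = 2 hours and 36 minutes.
True time: 8:45 + 2 hours and 36 minutes = 11:21.

Final answer: 11:21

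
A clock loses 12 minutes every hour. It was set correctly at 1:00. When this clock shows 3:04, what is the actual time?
For every 60 true minutes, the faulty clock advances 48 minutes, so 1 faulty-clock minute corresponds to 60/48 true minutes.
From 1:00 to 3:04 on the faulty dial is 124 minutes.
True elapsed: 124 x 60/48 = 155 minutes = 2 hours and 35 minutes.
True time: 1:00 + 2 hours and 35 minutes = 3:35.

Final answer: 3:35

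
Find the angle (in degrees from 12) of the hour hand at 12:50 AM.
The hour hand moves 30 degrees per hour and 0.5 degrees per minute.
At 12:50: (0) x 30 + 50 x 0.5 = 0 + 25 = 25 degrees

Final answer: 25 degrees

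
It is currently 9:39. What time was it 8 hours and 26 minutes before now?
Starting time: 9:39 = 579 total minutes past 12:00
Subtracting: 8 hours and 26 minutes = 506 minutes
579 - 506 = 73 minutes
= 1 hour and 13 minutes past 12:00 = 1:13

Final answer: 1:13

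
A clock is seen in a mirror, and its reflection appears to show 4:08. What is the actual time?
Reflection across the vertical (12-6) axis maps a hand at angle A degrees to (360 - A) degrees, which sends a reading of T minutes past 12:00 to (720 - T) minutes past 12:00.
Mirror reads 4:08 = 248 minutes past 12:00.
Actual time: (720 - 248) mod 720 = 472 minutes = 7:52.

Final answer: 7:52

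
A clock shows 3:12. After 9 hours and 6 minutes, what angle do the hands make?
First find the time 9 hours and 6 minutes after 3:12.
Total minutes: 3 x 60 + 12 + 9 x 60 + 6 = 738.
738 mod 720 = 18 minutes = 12:18.
Now compute the angle at 12:18:
Hour hand: 0 x 30 + 18 x 0.5 = 9 degrees
Minute hand: 18 x 6 = 108 degrees
Difference: |9 - 108| = 99 degrees
The angle is 99 degrees

Final answer: 99 degrees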